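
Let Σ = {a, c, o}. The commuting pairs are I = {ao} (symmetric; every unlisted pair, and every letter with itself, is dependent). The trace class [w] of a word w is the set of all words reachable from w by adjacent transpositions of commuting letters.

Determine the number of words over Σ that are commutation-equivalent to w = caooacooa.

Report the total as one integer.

#0=c has no predecessor
#1=a depends on [0:c]
#2=o depends on [0:c]
#3=o depends on [2:o]
#4=a depends on [1:a]
#5=c depends on [3:o, 4:a]
#6=o depends on [5:c]
#7=o depends on [6:o]
#8=a depends on [5:c]
sources: [0:c]
N(rest) = Σ N(rest − s) over sources s of rest; N(one piece) = 1:
  size 1 → [7]=1  [8]=1
  size 2 → [6,7]=1  [7,8]=2
  size 3 → [6,7,8]=3
  size 4 → [5,6,7,8]=3
  size 5 → [3,5,6,7,8]=3  [4,5,6,7,8]=3
  size 6 → [1,4,5,6,7,8]=3  [2,3,5,6,7,8]=3  [3,4,5,6,7,8]=6
  size 7 → [1,3,4,5,6,7,8]=9  [2,3,4,5,6,7,8]=9
  first=0(c) contributes 18

18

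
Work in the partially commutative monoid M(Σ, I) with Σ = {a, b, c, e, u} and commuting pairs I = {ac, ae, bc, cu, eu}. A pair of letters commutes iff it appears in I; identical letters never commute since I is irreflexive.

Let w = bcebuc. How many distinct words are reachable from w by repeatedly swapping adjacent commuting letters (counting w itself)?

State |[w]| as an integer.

6

0(b) covers ∅
1(c) covers ∅
2(e) covers 0:b, 1:c
3(b) covers 2:e
4(u) covers 3:b
5(c) covers 2:e
floor of heap: 0:b, 1:c
completions by unplaced set U, small U first (add the entries for U minus each lowest piece of U):
  |U|=1: {4}:1  {5}:1
  |U|=2: {3,4}:1  {4,5}:2
  |U|=3: {3,4,5}:3
  |U|=4: {2,3,4,5}:3
  start at 0(b): 3
  start at 1(c): 3
sum over floor = 6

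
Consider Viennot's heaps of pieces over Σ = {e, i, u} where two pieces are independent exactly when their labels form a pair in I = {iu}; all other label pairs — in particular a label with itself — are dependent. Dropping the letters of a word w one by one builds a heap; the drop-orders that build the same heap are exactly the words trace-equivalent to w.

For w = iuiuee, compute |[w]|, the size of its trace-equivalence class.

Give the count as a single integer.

6

piece 0:i — minimal
piece 1:u — minimal
piece 2:i rests on {0:i}
piece 3:u rests on {1:u}
piece 4:e rests on {2:i, 3:u}
piece 5:e rests on {4:e}
minimal pieces: {0:i, 1:u}
ways to finish when only these pieces remain (= sum over removing one remaining piece with nothing left below it):
  1 left: {5}→1
  2 left: {4,5}→1
  3 left: {2,4,5}→1  {3,4,5}→1
  4 left: {0,2,4,5}→1  {1,3,4,5}→1  {2,3,4,5}→2
  placing 0:i first → 3 extensions
  placing 1:u first → 3 extensions
total linear extensions = 6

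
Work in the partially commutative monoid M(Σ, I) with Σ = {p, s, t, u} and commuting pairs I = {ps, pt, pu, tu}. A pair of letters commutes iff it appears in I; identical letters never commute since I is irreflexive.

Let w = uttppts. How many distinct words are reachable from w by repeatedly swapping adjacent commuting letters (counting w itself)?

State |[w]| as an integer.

piece 0:u — minimal
piece 1:t — minimal
piece 2:t rests on {1:t}
piece 3:p — minimal
piece 4:p rests on {3:p}
piece 5:t rests on {2:t}
piece 6:s rests on {0:u, 5:t}
minimal pieces: {0:u, 1:t, 3:p}
ways to finish when only these pieces remain (= sum over removing one remaining piece with nothing left below it):
  1 left: {4}→1  {6}→1
  2 left: {0,6}→1  {3,4}→1  {4,6}→2  {5,6}→1
  3 left: {0,4,6}→3  {0,5,6}→2  {2,5,6}→1  {3,4,6}→3  {4,5,6}→3
  4 left: {0,2,5,6}→3  {0,3,4,6}→6  {0,4,5,6}→8  {1,2,5,6}→1  {2,4,5,6}→4  {3,4,5,6}→6
  5 left: {0,1,2,5,6}→4  {0,2,4,5,6}→15  {0,3,4,5,6}→20  {1,2,4,5,6}→5  {2,3,4,5,6}→10
  placing 0:u first → 15 extensions
  placing 1:t first → 45 extensions
  placing 3:p first → 24 extensions
total linear extensions = 84

84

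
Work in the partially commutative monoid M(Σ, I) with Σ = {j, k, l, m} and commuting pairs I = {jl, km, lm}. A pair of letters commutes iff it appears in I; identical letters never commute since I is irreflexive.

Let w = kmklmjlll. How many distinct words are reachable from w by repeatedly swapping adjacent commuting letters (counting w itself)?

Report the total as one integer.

piece 0:k — minimal
piece 1:m — minimal
piece 2:k rests on {0:k}
piece 3:l rests on {2:k}
piece 4:m rests on {1:m}
piece 5:j rests on {2:k, 4:m}
piece 6:l rests on {3:l}
piece 7:l rests on {6:l}
piece 8:l rests on {7:l}
minimal pieces: {0:k, 1:m}
ways to finish when only these pieces remain (= sum over removing one remaining piece with nothing left below it):
  1 left: {5}→1  {8}→1
  2 left: {4,5}→1  {5,8}→2  {7,8}→1
  3 left: {1,4,5}→1  {4,5,8}→3  {5,7,8}→3  {6,7,8}→1
  4 left: {1,4,5,8}→4  {3,6,7,8}→1  {4,5,7,8}→6  {5,6,7,8}→4
  5 left: {1,4,5,7,8}→10  {3,5,6,7,8}→5  {4,5,6,7,8}→10
  6 left: {1,4,5,6,7,8}→20  {2,3,5,6,7,8}→5  {3,4,5,6,7,8}→15
  7 left: {0,2,3,5,6,7,8}→5  {1,3,4,5,6,7,8}→35  {2,3,4,5,6,7,8}→20
  placing 0:k first → 55 extensions
  placing 1:m first → 25 extensions
total linear extensions = 80

80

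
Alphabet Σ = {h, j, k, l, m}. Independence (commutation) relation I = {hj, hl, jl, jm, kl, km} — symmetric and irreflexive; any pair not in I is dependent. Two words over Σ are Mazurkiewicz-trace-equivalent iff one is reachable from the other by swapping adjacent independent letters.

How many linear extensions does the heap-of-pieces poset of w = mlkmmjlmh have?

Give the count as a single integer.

35

piece 0:m — minimal
piece 1:l rests on {0:m}
piece 2:k — minimal
piece 3:m rests on {1:l}
piece 4:m rests on {3:m}
piece 5:j rests on {2:k}
piece 6:l rests on {4:m}
piece 7:m rests on {6:l}
piece 8:h rests on {2:k, 7:m}
minimal pieces: {0:m, 2:k}
ways to finish when only these pieces remain (= sum over removing one remaining piece with nothing left below it):
  1 left: {5}→1  {8}→1
  2 left: {5,8}→2  {7,8}→1
  3 left: {2,5,8}→2  {5,7,8}→3  {6,7,8}→1
  4 left: {2,5,7,8}→5  {4,6,7,8}→1  {5,6,7,8}→4
  5 left: {2,5,6,7,8}→9  {3,4,6,7,8}→1  {4,5,6,7,8}→5
  6 left: {1,3,4,6,7,8}→1  {2,4,5,6,7,8}→14  {3,4,5,6,7,8}→6
  7 left: {0,1,3,4,6,7,8}→1  {1,3,4,5,6,7,8}→7  {2,3,4,5,6,7,8}→20
  placing 0:m first → 27 extensions
  placing 2:k first → 8 extensions
total linear extensions = 35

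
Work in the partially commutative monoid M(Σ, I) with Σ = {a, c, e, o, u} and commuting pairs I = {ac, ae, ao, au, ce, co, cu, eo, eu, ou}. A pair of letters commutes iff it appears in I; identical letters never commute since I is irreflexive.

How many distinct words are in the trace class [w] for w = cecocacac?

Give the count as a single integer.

1512

piece 0:c — minimal
piece 1:e — minimal
piece 2:c rests on {0:c}
piece 3:o — minimal
piece 4:c rests on {2:c}
piece 5:a — minimal
piece 6:c rests on {4:c}
piece 7:a rests on {5:a}
piece 8:c rests on {6:c}
minimal pieces: {0:c, 1:e, 3:o, 5:a}
ways to finish when only these pieces remain (= sum over removing one remaining piece with nothing left below it):
  1 left: {1}→1  {3}→1  {7}→1  {8}→1
  2 left: {1,3}→2  {1,7}→2  {1,8}→2  {3,7}→2  {3,8}→2  {5,7}→1  {6,8}→1  {7,8}→2
  3 left: {1,3,7}→6  {1,3,8}→6  {1,5,7}→3  {1,6,8}→3  {1,7,8}→6  {3,5,7}→3  {3,6,8}→3  {3,7,8}→6  {4,6,8}→1  {5,7,8}→3  {6,7,8}→3
  4 left: {1,3,5,7}→12  {1,3,6,8}→12  {1,3,7,8}→24  {1,4,6,8}→4  {1,5,7,8}→12  {1,6,7,8}→12  {2,4,6,8}→1  {3,4,6,8}→4  {3,5,7,8}→12  {3,6,7,8}→12  {4,6,7,8}→4  {5,6,7,8}→6
  5 left: {0,2,4,6,8}→1  {1,2,4,6,8}→5  {1,3,4,6,8}→20  {1,3,5,7,8}→60  {1,3,6,7,8}→60  {1,4,6,7,8}→20  {1,5,6,7,8}→30  {2,3,4,6,8}→5  {2,4,6,7,8}→5  {3,4,6,7,8}→20  {3,5,6,7,8}→30  {4,5,6,7,8}→10
  6 left: {0,1,2,4,6,8}→6  {0,2,3,4,6,8}→6  {0,2,4,6,7,8}→6  {1,2,3,4,6,8}→30  {1,2,4,6,7,8}→30  {1,3,4,6,7,8}→120  {1,3,5,6,7,8}→180  {1,4,5,6,7,8}→60  {2,3,4,6,7,8}→30  {2,4,5,6,7,8}→15  {3,4,5,6,7,8}→60
  7 left: {0,1,2,3,4,6,8}→42  {0,1,2,4,6,7,8}→42  {0,2,3,4,6,7,8}→42  {0,2,4,5,6,7,8}→21  {1,2,3,4,6,7,8}→210  {1,2,4,5,6,7,8}→105  {1,3,4,5,6,7,8}→420  {2,3,4,5,6,7,8}→105
  placing 0:c first → 840 extensions
  placing 1:e first → 168 extensions
  placing 3:o first → 168 extensions
  placing 5:a first → 336 extensions
total linear extensions = 1512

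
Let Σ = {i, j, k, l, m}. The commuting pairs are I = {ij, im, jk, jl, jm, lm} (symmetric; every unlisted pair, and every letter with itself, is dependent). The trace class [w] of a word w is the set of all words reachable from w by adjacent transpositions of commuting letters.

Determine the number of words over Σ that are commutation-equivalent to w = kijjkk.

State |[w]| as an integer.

15

0(k) covers ∅
1(i) covers 0:k
2(j) covers ∅
3(j) covers 2:j
4(k) covers 1:i
5(k) covers 4:k
floor of heap: 0:k, 2:j
completions by unplaced set U, small U first (add the entries for U minus each lowest piece of U):
  |U|=1: {3}:1  {5}:1
  |U|=2: {2,3}:1  {3,5}:2  {4,5}:1
  |U|=3: {1,4,5}:1  {2,3,5}:3  {3,4,5}:3
  |U|=4: {0,1,4,5}:1  {1,3,4,5}:4  {2,3,4,5}:6
  start at 0(k): 10
  start at 2(j): 5
sum over floor = 15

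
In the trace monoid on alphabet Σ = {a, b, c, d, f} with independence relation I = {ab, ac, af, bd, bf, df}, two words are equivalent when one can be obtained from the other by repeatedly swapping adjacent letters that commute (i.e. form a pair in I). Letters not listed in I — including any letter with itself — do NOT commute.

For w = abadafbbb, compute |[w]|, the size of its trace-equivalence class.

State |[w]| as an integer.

630

piece 0:a — minimal
piece 1:b — minimal
piece 2:a rests on {0:a}
piece 3:d rests on {2:a}
piece 4:a rests on {3:d}
piece 5:f — minimal
piece 6:b rests on {1:b}
piece 7:b rests on {6:b}
piece 8:b rests on {7:b}
minimal pieces: {0:a, 1:b, 5:f}
ways to finish when only these pieces remain (= sum over removing one remaining piece with nothing left below it):
  1 left: {4}→1  {5}→1  {8}→1
  2 left: {3,4}→1  {4,5}→2  {4,8}→2  {5,8}→2  {7,8}→1
  3 left: {2,3,4}→1  {3,4,5}→3  {3,4,8}→3  {4,5,8}→6  {4,7,8}→3  {5,7,8}→3  {6,7,8}→1
  4 left: {0,2,3,4}→1  {1,6,7,8}→1  {2,3,4,5}→4  {2,3,4,8}→4  {3,4,5,8}→12  {3,4,7,8}→6  {4,5,7,8}→12  {4,6,7,8}→4  {5,6,7,8}→4
  5 left: {0,2,3,4,5}→5  {0,2,3,4,8}→5  {1,4,6,7,8}→5  {1,5,6,7,8}→5  {2,3,4,5,8}→20  {2,3,4,7,8}→10  {3,4,5,7,8}→30  {3,4,6,7,8}→10  {4,5,6,7,8}→20
  6 left: {0,2,3,4,5,8}→30  {0,2,3,4,7,8}→15  {1,3,4,6,7,8}→15  {1,4,5,6,7,8}→30  {2,3,4,5,7,8}→60  {2,3,4,6,7,8}→20  {3,4,5,6,7,8}→60
  7 left: {0,2,3,4,5,7,8}→105  {0,2,3,4,6,7,8}→35  {1,2,3,4,6,7,8}→35  {1,3,4,5,6,7,8}→105  {2,3,4,5,6,7,8}→140
  placing 0:a first → 280 extensions
  placing 1:b first → 280 extensions
  placing 5:f first → 70 extensions
total linear extensions = 630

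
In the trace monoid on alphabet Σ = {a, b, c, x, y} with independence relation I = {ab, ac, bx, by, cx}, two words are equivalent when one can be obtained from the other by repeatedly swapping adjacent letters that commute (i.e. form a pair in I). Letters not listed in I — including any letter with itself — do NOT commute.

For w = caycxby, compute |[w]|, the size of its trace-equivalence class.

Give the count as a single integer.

10

drop 0:c onto floor
drop 1:a onto floor
drop 2:y onto {0:c, 1:a}
drop 3:c onto {2:y}
drop 4:x onto {2:y}
drop 5:b onto {3:c}
drop 6:y onto {3:c, 4:x}
ground layer = {0:c, 1:a}
drop-orders for the pieces not yet dropped (sum over which currently-grounded one goes next):
  1 to go: {5} 1  {6} 1
  2 to go: {4,6} 1  {5,6} 2
  3 to go: {3,5,6} 2  {4,5,6} 3
  4 to go: {3,4,5,6} 5
  5 to go: {2,3,4,5,6} 5
  if 0:c drops first: 5 orders
  if 1:a drops first: 5 orders
heap linearizations: 10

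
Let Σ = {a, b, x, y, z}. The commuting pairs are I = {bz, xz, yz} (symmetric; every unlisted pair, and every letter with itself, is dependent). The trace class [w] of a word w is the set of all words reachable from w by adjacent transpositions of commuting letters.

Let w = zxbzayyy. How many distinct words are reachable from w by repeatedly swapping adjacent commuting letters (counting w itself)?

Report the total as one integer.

#0=z has no predecessor
#1=x has no predecessor
#2=b depends on [1:x]
#3=z depends on [0:z]
#4=a depends on [2:b, 3:z]
#5=y depends on [4:a]
#6=y depends on [5:y]
#7=y depends on [6:y]
sources: [0:z, 1:x]
N(rest) = Σ N(rest − s) over sources s of rest; N(one piece) = 1:
  size 1 → [7]=1
  size 2 → [6,7]=1
  size 3 → [5,6,7]=1
  size 4 → [4,5,6,7]=1
  size 5 → [2,4,5,6,7]=1  [3,4,5,6,7]=1
  size 6 → [0,3,4,5,6,7]=1  [1,2,4,5,6,7]=1  [2,3,4,5,6,7]=2
  first=0(z) contributes 3
  first=1(x) contributes 3
|[w]| = 6

6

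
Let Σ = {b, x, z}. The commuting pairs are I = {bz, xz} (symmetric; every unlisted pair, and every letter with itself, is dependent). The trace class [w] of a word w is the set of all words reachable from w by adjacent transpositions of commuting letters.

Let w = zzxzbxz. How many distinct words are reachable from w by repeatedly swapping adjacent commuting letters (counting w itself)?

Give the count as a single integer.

piece 0:z — minimal
piece 1:z rests on {0:z}
piece 2:x — minimal
piece 3:z rests on {1:z}
piece 4:b rests on {2:x}
piece 5:x rests on {4:b}
piece 6:z rests on {3:z}
minimal pieces: {0:z, 2:x}
ways to finish when only these pieces remain (= sum over removing one remaining piece with nothing left below it):
  1 left: {5}→1  {6}→1
  2 left: {3,6}→1  {4,5}→1  {5,6}→2
  3 left: {1,3,6}→1  {2,4,5}→1  {3,5,6}→3  {4,5,6}→3
  4 left: {0,1,3,6}→1  {1,3,5,6}→4  {2,4,5,6}→4  {3,4,5,6}→6
  5 left: {0,1,3,5,6}→5  {1,3,4,5,6}→10  {2,3,4,5,6}→10
  placing 0:z first → 20 extensions
  placing 2:x first → 15 extensions
total linear extensions = 35

35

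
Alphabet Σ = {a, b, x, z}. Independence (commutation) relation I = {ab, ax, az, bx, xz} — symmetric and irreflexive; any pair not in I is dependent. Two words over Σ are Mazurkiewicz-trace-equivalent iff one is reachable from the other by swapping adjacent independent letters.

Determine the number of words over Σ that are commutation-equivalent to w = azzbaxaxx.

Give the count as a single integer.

0(a) covers ∅
1(z) covers ∅
2(z) covers 1:z
3(b) covers 2:z
4(a) covers 0:a
5(x) covers ∅
6(a) covers 4:a
7(x) covers 5:x
8(x) covers 7:x
floor of heap: 0:a, 1:z, 5:x
completions by unplaced set U, small U first (add the entries for U minus each lowest piece of U):
  |U|=1: {3}:1  {6}:1  {8}:1
  |U|=2: {2,3}:1  {3,6}:2  {3,8}:2  {4,6}:1  {6,8}:2  {7,8}:1
  |U|=3: {0,4,6}:1  {1,2,3}:1  {2,3,6}:3  {2,3,8}:3  {3,4,6}:3  {3,6,8}:6  {3,7,8}:3  {4,6,8}:3  {5,7,8}:1  {6,7,8}:3
  |U|=4: {0,3,4,6}:4  {0,4,6,8}:4  {1,2,3,6}:4  {1,2,3,8}:4  {2,3,4,6}:6  {2,3,6,8}:12  {2,3,7,8}:6  {3,4,6,8}:12  {3,5,7,8}:4  {3,6,7,8}:12  {4,6,7,8}:6  {5,6,7,8}:4
  |U|=5: {0,2,3,4,6}:10  {0,3,4,6,8}:20  {0,4,6,7,8}:10  {1,2,3,4,6}:10  {1,2,3,6,8}:20  {1,2,3,7,8}:10  {2,3,4,6,8}:30  {2,3,5,7,8}:10  {2,3,6,7,8}:30  {3,4,6,7,8}:30  {3,5,6,7,8}:20  {4,5,6,7,8}:10
  |U|=6: {0,1,2,3,4,6}:20  {0,2,3,4,6,8}:60  {0,3,4,6,7,8}:60  {0,4,5,6,7,8}:20  {1,2,3,4,6,8}:60  {1,2,3,5,7,8}:20  {1,2,3,6,7,8}:60  {2,3,4,6,7,8}:90  {2,3,5,6,7,8}:60  {3,4,5,6,7,8}:60
  |U|=7: {0,1,2,3,4,6,8}:140  {0,2,3,4,6,7,8}:210  {0,3,4,5,6,7,8}:140  {1,2,3,4,6,7,8}:210  {1,2,3,5,6,7,8}:140  {2,3,4,5,6,7,8}:210
  start at 0(a): 560
  start at 1(z): 560
  start at 5(x): 560
sum over floor = 1680

1680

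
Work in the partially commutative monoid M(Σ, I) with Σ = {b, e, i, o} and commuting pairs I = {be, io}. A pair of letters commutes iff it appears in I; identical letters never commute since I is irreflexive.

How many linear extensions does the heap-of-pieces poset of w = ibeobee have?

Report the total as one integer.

drop 0:i onto floor
drop 1:b onto {0:i}
drop 2:e onto {0:i}
drop 3:o onto {1:b, 2:e}
drop 4:b onto {3:o}
drop 5:e onto {3:o}
drop 6:e onto {5:e}
ground layer = {0:i}
drop-orders for the pieces not yet dropped (sum over which currently-grounded one goes next):
  1 to go: {4} 1  {6} 1
  2 to go: {4,6} 2  {5,6} 1
  3 to go: {4,5,6} 3
  4 to go: {3,4,5,6} 3
  5 to go: {1,3,4,5,6} 3  {2,3,4,5,6} 3
  if 0:i drops first: 6 orders

6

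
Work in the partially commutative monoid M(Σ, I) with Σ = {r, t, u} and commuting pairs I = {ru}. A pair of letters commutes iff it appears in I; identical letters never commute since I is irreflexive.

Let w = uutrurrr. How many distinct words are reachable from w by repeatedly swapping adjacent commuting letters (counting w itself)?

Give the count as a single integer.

5

#0=u has no predecessor
#1=u depends on [0:u]
#2=t depends on [1:u]
#3=r depends on [2:t]
#4=u depends on [2:t]
#5=r depends on [3:r]
#6=r depends on [5:r]
#7=r depends on [6:r]
sources: [0:u]
N(rest) = Σ N(rest − s) over sources s of rest; N(one piece) = 1:
  size 1 → [4]=1  [7]=1
  size 2 → [4,7]=2  [6,7]=1
  size 3 → [4,6,7]=3  [5,6,7]=1
  size 4 → [3,5,6,7]=1  [4,5,6,7]=4
  size 5 → [3,4,5,6,7]=5
  size 6 → [2,3,4,5,6,7]=5
  first=0(u) contributes 5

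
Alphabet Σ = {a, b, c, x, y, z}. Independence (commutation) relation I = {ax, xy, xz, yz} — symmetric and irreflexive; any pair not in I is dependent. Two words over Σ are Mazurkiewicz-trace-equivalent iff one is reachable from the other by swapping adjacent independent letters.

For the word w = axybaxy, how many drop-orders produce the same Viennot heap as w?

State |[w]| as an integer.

0(a) covers ∅
1(x) covers ∅
2(y) covers 0:a
3(b) covers 1:x, 2:y
4(a) covers 3:b
5(x) covers 3:b
6(y) covers 4:a
floor of heap: 0:a, 1:x
completions by unplaced set U, small U first (add the entries for U minus each lowest piece of U):
  |U|=1: {5}:1  {6}:1
  |U|=2: {4,6}:1  {5,6}:2
  |U|=3: {4,5,6}:3
  |U|=4: {3,4,5,6}:3
  |U|=5: {1,3,4,5,6}:3  {2,3,4,5,6}:3
  start at 0(a): 6
  start at 1(x): 3
sum over floor = 9

9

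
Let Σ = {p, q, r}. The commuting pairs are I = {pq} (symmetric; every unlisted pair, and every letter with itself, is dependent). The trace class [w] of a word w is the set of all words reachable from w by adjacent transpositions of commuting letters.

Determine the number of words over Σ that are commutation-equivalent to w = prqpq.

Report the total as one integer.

drop 0:p onto floor
drop 1:r onto {0:p}
drop 2:q onto {1:r}
drop 3:p onto {1:r}
drop 4:q onto {2:q}
ground layer = {0:p}
drop-orders for the pieces not yet dropped (sum over which currently-grounded one goes next):
  1 to go: {3} 1  {4} 1
  2 to go: {2,4} 1  {3,4} 2
  3 to go: {2,3,4} 3
  if 0:p drops first: 3 orders

3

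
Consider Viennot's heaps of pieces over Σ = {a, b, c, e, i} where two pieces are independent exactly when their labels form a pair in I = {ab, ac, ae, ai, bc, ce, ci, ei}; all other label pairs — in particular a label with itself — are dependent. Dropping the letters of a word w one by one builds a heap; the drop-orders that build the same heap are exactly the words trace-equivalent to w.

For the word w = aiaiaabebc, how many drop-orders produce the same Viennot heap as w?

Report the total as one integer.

1260

0(a) covers ∅
1(i) covers ∅
2(a) covers 0:a
3(i) covers 1:i
4(a) covers 2:a
5(a) covers 4:a
6(b) covers 3:i
7(e) covers 6:b
8(b) covers 7:e
9(c) covers ∅
floor of heap: 0:a, 1:i, 9:c
completions by unplaced set U, small U first (add the entries for U minus each lowest piece of U):
  |U|=1: {5}:1  {8}:1  {9}:1
  |U|=2: {4,5}:1  {5,8}:2  {5,9}:2  {7,8}:1  {8,9}:2
  |U|=3: {2,4,5}:1  {4,5,8}:3  {4,5,9}:3  {5,7,8}:3  {5,8,9}:6  {6,7,8}:1  {7,8,9}:3
  |U|=4: {0,2,4,5}:1  {2,4,5,8}:4  {2,4,5,9}:4  {3,6,7,8}:1  {4,5,7,8}:6  {4,5,8,9}:12  {5,6,7,8}:4  {5,7,8,9}:12  {6,7,8,9}:4
  |U|=5: {0,2,4,5,8}:5  {0,2,4,5,9}:5  {1,3,6,7,8}:1  {2,4,5,7,8}:10  {2,4,5,8,9}:20  {3,5,6,7,8}:5  {3,6,7,8,9}:5  {4,5,6,7,8}:10  {4,5,7,8,9}:30  {5,6,7,8,9}:20
  |U|=6: {0,2,4,5,7,8}:15  {0,2,4,5,8,9}:30  {1,3,5,6,7,8}:6  {1,3,6,7,8,9}:6  {2,4,5,6,7,8}:20  {2,4,5,7,8,9}:60  {3,4,5,6,7,8}:15  {3,5,6,7,8,9}:30  {4,5,6,7,8,9}:60
  |U|=7: {0,2,4,5,6,7,8}:35  {0,2,4,5,7,8,9}:105  {1,3,4,5,6,7,8}:21  {1,3,5,6,7,8,9}:42  {2,3,4,5,6,7,8}:35  {2,4,5,6,7,8,9}:140  {3,4,5,6,7,8,9}:105
  |U|=8: {0,2,3,4,5,6,7,8}:70  {0,2,4,5,6,7,8,9}:280  {1,2,3,4,5,6,7,8}:56  {1,3,4,5,6,7,8,9}:168  {2,3,4,5,6,7,8,9}:280
  start at 0(a): 504
  start at 1(i): 630
  start at 9(c): 126
sum over floor = 1260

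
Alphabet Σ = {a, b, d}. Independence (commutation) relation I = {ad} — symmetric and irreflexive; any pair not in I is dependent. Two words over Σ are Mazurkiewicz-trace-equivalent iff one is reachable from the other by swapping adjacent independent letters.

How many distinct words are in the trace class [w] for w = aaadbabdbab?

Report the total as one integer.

4

drop 0:a onto floor
drop 1:a onto {0:a}
drop 2:a onto {1:a}
drop 3:d onto floor
drop 4:b onto {2:a, 3:d}
drop 5:a onto {4:b}
drop 6:b onto {5:a}
drop 7:d onto {6:b}
drop 8:b onto {7:d}
drop 9:a onto {8:b}
drop 10:b onto {9:a}
ground layer = {0:a, 3:d}
drop-orders for the pieces not yet dropped (sum over which currently-grounded one goes next):
  1 to go: {10} 1
  2 to go: {9,10} 1
  3 to go: {8,9,10} 1
  4 to go: {7,8,9,10} 1
  5 to go: {6,7,8,9,10} 1
  6 to go: {5,6,7,8,9,10} 1
  7 to go: {4,5,6,7,8,9,10} 1
  8 to go: {2,4,5,6,7,8,9,10} 1  {3,4,5,6,7,8,9,10} 1
  9 to go: {1,2,4,5,6,7,8,9,10} 1  {2,3,4,5,6,7,8,9,10} 2
  if 0:a drops first: 3 orders
  if 3:d drops first: 1 orders
heap linearizations: 4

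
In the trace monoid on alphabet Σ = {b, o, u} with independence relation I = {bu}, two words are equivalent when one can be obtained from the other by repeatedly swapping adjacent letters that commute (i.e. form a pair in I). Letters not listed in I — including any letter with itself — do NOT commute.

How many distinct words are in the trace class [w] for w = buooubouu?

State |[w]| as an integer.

4

#0=b has no predecessor
#1=u has no predecessor
#2=o depends on [0:b, 1:u]
#3=o depends on [2:o]
#4=u depends on [3:o]
#5=b depends on [3:o]
#6=o depends on [4:u, 5:b]
#7=u depends on [6:o]
#8=u depends on [7:u]
sources: [0:b, 1:u]
N(rest) = Σ N(rest − s) over sources s of rest; N(one piece) = 1:
  size 1 → [8]=1
  size 2 → [7,8]=1
  size 3 → [6,7,8]=1
  size 4 → [4,6,7,8]=1  [5,6,7,8]=1
  size 5 → [4,5,6,7,8]=2
  size 6 → [3,4,5,6,7,8]=2
  size 7 → [2,3,4,5,6,7,8]=2
  first=0(b) contributes 2
  first=1(u) contributes 2
|[w]| = 4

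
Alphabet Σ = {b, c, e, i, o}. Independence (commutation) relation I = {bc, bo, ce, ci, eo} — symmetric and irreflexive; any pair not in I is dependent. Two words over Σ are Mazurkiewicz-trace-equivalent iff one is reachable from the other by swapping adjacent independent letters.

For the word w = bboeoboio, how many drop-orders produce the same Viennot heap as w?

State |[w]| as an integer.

35

0(b) covers ∅
1(b) covers 0:b
2(o) covers ∅
3(e) covers 1:b
4(o) covers 2:o
5(b) covers 3:e
6(o) covers 4:o
7(i) covers 5:b, 6:o
8(o) covers 7:i
floor of heap: 0:b, 2:o
completions by unplaced set U, small U first (add the entries for U minus each lowest piece of U):
  |U|=1: {8}:1
  |U|=2: {7,8}:1
  |U|=3: {5,7,8}:1  {6,7,8}:1
  |U|=4: {3,5,7,8}:1  {4,6,7,8}:1  {5,6,7,8}:2
  |U|=5: {1,3,5,7,8}:1  {2,4,6,7,8}:1  {3,5,6,7,8}:3  {4,5,6,7,8}:3
  |U|=6: {0,1,3,5,7,8}:1  {1,3,5,6,7,8}:4  {2,4,5,6,7,8}:4  {3,4,5,6,7,8}:6
  |U|=7: {0,1,3,5,6,7,8}:5  {1,3,4,5,6,7,8}:10  {2,3,4,5,6,7,8}:10
  start at 0(b): 20
  start at 2(o): 15
sum over floor = 35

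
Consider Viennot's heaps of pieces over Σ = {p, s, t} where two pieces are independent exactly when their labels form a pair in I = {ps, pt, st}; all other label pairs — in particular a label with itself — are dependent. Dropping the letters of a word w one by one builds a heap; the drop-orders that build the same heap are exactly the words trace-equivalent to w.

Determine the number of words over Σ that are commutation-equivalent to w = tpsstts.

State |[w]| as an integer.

140

0(t) covers ∅
1(p) covers ∅
2(s) covers ∅
3(s) covers 2:s
4(t) covers 0:t
5(t) covers 4:t
6(s) covers 3:s
floor of heap: 0:t, 1:p, 2:s
completions by unplaced set U, small U first (add the entries for U minus each lowest piece of U):
  |U|=1: {1}:1  {5}:1  {6}:1
  |U|=2: {1,5}:2  {1,6}:2  {3,6}:1  {4,5}:1  {5,6}:2
  |U|=3: {0,4,5}:1  {1,3,6}:3  {1,4,5}:3  {1,5,6}:6  {2,3,6}:1  {3,5,6}:3  {4,5,6}:3
  |U|=4: {0,1,4,5}:4  {0,4,5,6}:4  {1,2,3,6}:4  {1,3,5,6}:12  {1,4,5,6}:12  {2,3,5,6}:4  {3,4,5,6}:6
  |U|=5: {0,1,4,5,6}:20  {0,3,4,5,6}:10  {1,2,3,5,6}:20  {1,3,4,5,6}:30  {2,3,4,5,6}:10
  start at 0(t): 60
  start at 1(p): 20
  start at 2(s): 60
sum over floor = 140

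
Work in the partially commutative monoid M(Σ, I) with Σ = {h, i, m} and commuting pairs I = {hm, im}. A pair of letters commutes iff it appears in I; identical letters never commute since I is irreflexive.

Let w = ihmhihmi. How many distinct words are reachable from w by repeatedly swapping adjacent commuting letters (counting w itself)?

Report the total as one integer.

0(i) covers ∅
1(h) covers 0:i
2(m) covers ∅
3(h) covers 1:h
4(i) covers 3:h
5(h) covers 4:i
6(m) covers 2:m
7(i) covers 5:h
floor of heap: 0:i, 2:m
completions by unplaced set U, small U first (add the entries for U minus each lowest piece of U):
  |U|=1: {6}:1  {7}:1
  |U|=2: {2,6}:1  {5,7}:1  {6,7}:2
  |U|=3: {2,6,7}:3  {4,5,7}:1  {5,6,7}:3
  |U|=4: {2,5,6,7}:6  {3,4,5,7}:1  {4,5,6,7}:4
  |U|=5: {1,3,4,5,7}:1  {2,4,5,6,7}:10  {3,4,5,6,7}:5
  |U|=6: {0,1,3,4,5,7}:1  {1,3,4,5,6,7}:6  {2,3,4,5,6,7}:15
  start at 0(i): 21
  start at 2(m): 7
sum over floor = 28

28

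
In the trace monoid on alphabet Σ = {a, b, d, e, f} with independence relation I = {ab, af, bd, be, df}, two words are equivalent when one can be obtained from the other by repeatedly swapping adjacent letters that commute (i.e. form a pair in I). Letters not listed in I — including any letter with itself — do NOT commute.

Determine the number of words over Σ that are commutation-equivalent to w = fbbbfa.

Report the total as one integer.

piece 0:f — minimal
piece 1:b rests on {0:f}
piece 2:b rests on {1:b}
piece 3:b rests on {2:b}
piece 4:f rests on {3:b}
piece 5:a — minimal
minimal pieces: {0:f, 5:a}
ways to finish when only these pieces remain (= sum over removing one remaining piece with nothing left below it):
  1 left: {4}→1  {5}→1
  2 left: {3,4}→1  {4,5}→2
  3 left: {2,3,4}→1  {3,4,5}→3
  4 left: {1,2,3,4}→1  {2,3,4,5}→4
  placing 0:f first → 5 extensions
  placing 5:a first → 1 extensions
total linear extensions = 6

6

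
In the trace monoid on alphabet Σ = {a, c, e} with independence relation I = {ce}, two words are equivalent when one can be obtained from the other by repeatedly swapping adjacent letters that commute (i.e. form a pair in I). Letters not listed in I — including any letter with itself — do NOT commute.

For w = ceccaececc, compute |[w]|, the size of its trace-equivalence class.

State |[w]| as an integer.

40

piece 0:c — minimal
piece 1:e — minimal
piece 2:c rests on {0:c}
piece 3:c rests on {2:c}
piece 4:a rests on {1:e, 3:c}
piece 5:e rests on {4:a}
piece 6:c rests on {4:a}
piece 7:e rests on {5:e}
piece 8:c rests on {6:c}
piece 9:c rests on {8:c}
minimal pieces: {0:c, 1:e}
ways to finish when only these pieces remain (= sum over removing one remaining piece with nothing left below it):
  1 left: {7}→1  {9}→1
  2 left: {5,7}→1  {7,9}→2  {8,9}→1
  3 left: {5,7,9}→3  {6,8,9}→1  {7,8,9}→3
  4 left: {5,7,8,9}→6  {6,7,8,9}→4
  5 left: {5,6,7,8,9}→10
  6 left: {4,5,6,7,8,9}→10
  7 left: {1,4,5,6,7,8,9}→10  {3,4,5,6,7,8,9}→10
  8 left: {1,3,4,5,6,7,8,9}→20  {2,3,4,5,6,7,8,9}→10
  placing 0:c first → 30 extensions
  placing 1:e first → 10 extensions
total linear extensions = 40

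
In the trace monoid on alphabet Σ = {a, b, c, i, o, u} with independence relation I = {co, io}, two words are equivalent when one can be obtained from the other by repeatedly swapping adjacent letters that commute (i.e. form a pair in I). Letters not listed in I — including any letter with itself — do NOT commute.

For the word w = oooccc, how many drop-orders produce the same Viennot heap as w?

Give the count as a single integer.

#0=o has no predecessor
#1=o depends on [0:o]
#2=o depends on [1:o]
#3=c has no predecessor
#4=c depends on [3:c]
#5=c depends on [4:c]
sources: [0:o, 3:c]
N(rest) = Σ N(rest − s) over sources s of rest; N(one piece) = 1:
  size 1 → [2]=1  [5]=1
  size 2 → [1,2]=1  [2,5]=2  [4,5]=1
  size 3 → [0,1,2]=1  [1,2,5]=3  [2,4,5]=3  [3,4,5]=1
  size 4 → [0,1,2,5]=4  [1,2,4,5]=6  [2,3,4,5]=4
  first=0(o) contributes 10
  first=3(c) contributes 10
|[w]| = 20

20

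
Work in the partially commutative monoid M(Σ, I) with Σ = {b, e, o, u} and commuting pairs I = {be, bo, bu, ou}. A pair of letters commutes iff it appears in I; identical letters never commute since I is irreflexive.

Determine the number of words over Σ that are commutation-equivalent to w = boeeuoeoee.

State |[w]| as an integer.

0(b) covers ∅
1(o) covers ∅
2(e) covers 1:o
3(e) covers 2:e
4(u) covers 3:e
5(o) covers 3:e
6(e) covers 4:u, 5:o
7(o) covers 6:e
8(e) covers 7:o
9(e) covers 8:e
floor of heap: 0:b, 1:o
completions by unplaced set U, small U first (add the entries for U minus each lowest piece of U):
  |U|=1: {0}:1  {9}:1
  |U|=2: {0,9}:2  {8,9}:1
  |U|=3: {0,8,9}:3  {7,8,9}:1
  |U|=4: {0,7,8,9}:4  {6,7,8,9}:1
  |U|=5: {0,6,7,8,9}:5  {4,6,7,8,9}:1  {5,6,7,8,9}:1
  |U|=6: {0,4,6,7,8,9}:6  {0,5,6,7,8,9}:6  {4,5,6,7,8,9}:2
  |U|=7: {0,4,5,6,7,8,9}:14  {3,4,5,6,7,8,9}:2
  |U|=8: {0,3,4,5,6,7,8,9}:16  {2,3,4,5,6,7,8,9}:2
  start at 0(b): 2
  start at 1(o): 18
sum over floor = 20

20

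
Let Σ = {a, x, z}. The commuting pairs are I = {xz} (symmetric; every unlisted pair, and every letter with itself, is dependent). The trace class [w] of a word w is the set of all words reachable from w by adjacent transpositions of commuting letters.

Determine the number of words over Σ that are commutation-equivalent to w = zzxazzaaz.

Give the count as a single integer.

3

#0=z has no predecessor
#1=z depends on [0:z]
#2=x has no predecessor
#3=a depends on [1:z, 2:x]
#4=z depends on [3:a]
#5=z depends on [4:z]
#6=a depends on [5:z]
#7=a depends on [6:a]
#8=z depends on [7:a]
sources: [0:z, 2:x]
N(rest) = Σ N(rest − s) over sources s of rest; N(one piece) = 1:
  size 1 → [8]=1
  size 2 → [7,8]=1
  size 3 → [6,7,8]=1
  size 4 → [5,6,7,8]=1
  size 5 → [4,5,6,7,8]=1
  size 6 → [3,4,5,6,7,8]=1
  size 7 → [1,3,4,5,6,7,8]=1  [2,3,4,5,6,7,8]=1
  first=0(z) contributes 2
  first=2(x) contributes 1
|[w]| = 3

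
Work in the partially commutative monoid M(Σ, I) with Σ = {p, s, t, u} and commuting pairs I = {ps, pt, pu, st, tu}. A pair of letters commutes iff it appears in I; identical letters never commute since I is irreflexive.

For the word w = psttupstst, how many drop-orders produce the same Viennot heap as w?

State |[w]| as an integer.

0(p) covers ∅
1(s) covers ∅
2(t) covers ∅
3(t) covers 2:t
4(u) covers 1:s
5(p) covers 0:p
6(s) covers 4:u
7(t) covers 3:t
8(s) covers 6:s
9(t) covers 7:t
floor of heap: 0:p, 1:s, 2:t
completions by unplaced set U, small U first (add the entries for U minus each lowest piece of U):
  |U|=1: {5}:1  {8}:1  {9}:1
  |U|=2: {0,5}:1  {5,8}:2  {5,9}:2  {6,8}:1  {7,9}:1  {8,9}:2
  |U|=3: {0,5,8}:3  {0,5,9}:3  {3,7,9}:1  {4,6,8}:1  {5,6,8}:3  {5,7,9}:3  {5,8,9}:6  {6,8,9}:3  {7,8,9}:3
  |U|=4: {0,5,6,8}:6  {0,5,7,9}:6  {0,5,8,9}:12  {1,4,6,8}:1  {2,3,7,9}:1  {3,5,7,9}:4  {3,7,8,9}:4  {4,5,6,8}:4  {4,6,8,9}:4  {5,6,8,9}:12  {5,7,8,9}:12  {6,7,8,9}:6
  |U|=5: {0,3,5,7,9}:10  {0,4,5,6,8}:10  {0,5,6,8,9}:30  {0,5,7,8,9}:30  {1,4,5,6,8}:5  {1,4,6,8,9}:5  {2,3,5,7,9}:5  {2,3,7,8,9}:5  {3,5,7,8,9}:20  {3,6,7,8,9}:10  {4,5,6,8,9}:20  {4,6,7,8,9}:10  {5,6,7,8,9}:30
  |U|=6: {0,1,4,5,6,8}:15  {0,2,3,5,7,9}:15  {0,3,5,7,8,9}:60  {0,4,5,6,8,9}:60  {0,5,6,7,8,9}:90  {1,4,5,6,8,9}:30  {1,4,6,7,8,9}:15  {2,3,5,7,8,9}:30  {2,3,6,7,8,9}:15  {3,4,6,7,8,9}:20  {3,5,6,7,8,9}:60  {4,5,6,7,8,9}:60
  |U|=7: {0,1,4,5,6,8,9}:105  {0,2,3,5,7,8,9}:105  {0,3,5,6,7,8,9}:210  {0,4,5,6,7,8,9}:210  {1,3,4,6,7,8,9}:35  {1,4,5,6,7,8,9}:105  {2,3,4,6,7,8,9}:35  {2,3,5,6,7,8,9}:105  {3,4,5,6,7,8,9}:140
  |U|=8: {0,1,4,5,6,7,8,9}:420  {0,2,3,5,6,7,8,9}:420  {0,3,4,5,6,7,8,9}:560  {1,2,3,4,6,7,8,9}:70  {1,3,4,5,6,7,8,9}:280  {2,3,4,5,6,7,8,9}:280
  start at 0(p): 630
  start at 1(s): 1260
  start at 2(t): 1260
sum over floor = 3150

3150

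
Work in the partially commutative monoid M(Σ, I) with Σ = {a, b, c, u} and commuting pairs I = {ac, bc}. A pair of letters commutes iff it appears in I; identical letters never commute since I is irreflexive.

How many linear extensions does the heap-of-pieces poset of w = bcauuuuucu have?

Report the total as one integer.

0(b) covers ∅
1(c) covers ∅
2(a) covers 0:b
3(u) covers 1:c, 2:a
4(u) covers 3:u
5(u) covers 4:u
6(u) covers 5:u
7(u) covers 6:u
8(c) covers 7:u
9(u) covers 8:c
floor of heap: 0:b, 1:c
completions by unplaced set U, small U first (add the entries for U minus each lowest piece of U):
  |U|=1: {9}:1
  |U|=2: {8,9}:1
  |U|=3: {7,8,9}:1
  |U|=4: {6,7,8,9}:1
  |U|=5: {5,6,7,8,9}:1
  |U|=6: {4,5,6,7,8,9}:1
  |U|=7: {3,4,5,6,7,8,9}:1
  |U|=8: {1,3,4,5,6,7,8,9}:1  {2,3,4,5,6,7,8,9}:1
  start at 0(b): 2
  start at 1(c): 1
sum over floor = 3

3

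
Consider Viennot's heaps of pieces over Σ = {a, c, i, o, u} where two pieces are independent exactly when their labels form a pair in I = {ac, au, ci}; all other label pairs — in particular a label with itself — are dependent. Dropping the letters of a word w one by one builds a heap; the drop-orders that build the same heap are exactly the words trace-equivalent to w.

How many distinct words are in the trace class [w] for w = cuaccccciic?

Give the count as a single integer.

drop 0:c onto floor
drop 1:u onto {0:c}
drop 2:a onto floor
drop 3:c onto {1:u}
drop 4:c onto {3:c}
drop 5:c onto {4:c}
drop 6:c onto {5:c}
drop 7:c onto {6:c}
drop 8:i onto {1:u, 2:a}
drop 9:i onto {8:i}
drop 10:c onto {7:c}
ground layer = {0:c, 2:a}
drop-orders for the pieces not yet dropped (sum over which currently-grounded one goes next):
  1 to go: {9} 1  {10} 1
  2 to go: {7,10} 1  {8,9} 1  {9,10} 2
  3 to go: {2,8,9} 1  {6,7,10} 1  {7,9,10} 3  {8,9,10} 3
  4 to go: {2,8,9,10} 4  {5,6,7,10} 1  {6,7,9,10} 4  {7,8,9,10} 6
  5 to go: {2,7,8,9,10} 10  {4,5,6,7,10} 1  {5,6,7,9,10} 5  {6,7,8,9,10} 10
  6 to go: {2,6,7,8,9,10} 20  {3,4,5,6,7,10} 1  {4,5,6,7,9,10} 6  {5,6,7,8,9,10} 15
  7 to go: {2,5,6,7,8,9,10} 35  {3,4,5,6,7,9,10} 7  {4,5,6,7,8,9,10} 21
  8 to go: {2,4,5,6,7,8,9,10} 56  {3,4,5,6,7,8,9,10} 28
  9 to go: {1,3,4,5,6,7,8,9,10} 28  {2,3,4,5,6,7,8,9,10} 84
  if 0:c drops first: 112 orders
  if 2:a drops first: 28 orders
heap linearizations: 140

140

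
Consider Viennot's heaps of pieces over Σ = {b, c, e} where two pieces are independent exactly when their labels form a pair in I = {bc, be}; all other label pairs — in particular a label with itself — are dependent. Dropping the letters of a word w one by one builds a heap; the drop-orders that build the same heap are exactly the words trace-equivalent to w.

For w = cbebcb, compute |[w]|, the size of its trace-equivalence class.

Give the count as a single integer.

drop 0:c onto floor
drop 1:b onto floor
drop 2:e onto {0:c}
drop 3:b onto {1:b}
drop 4:c onto {2:e}
drop 5:b onto {3:b}
ground layer = {0:c, 1:b}
drop-orders for the pieces not yet dropped (sum over which currently-grounded one goes next):
  1 to go: {4} 1  {5} 1
  2 to go: {2,4} 1  {3,5} 1  {4,5} 2
  3 to go: {0,2,4} 1  {1,3,5} 1  {2,4,5} 3  {3,4,5} 3
  4 to go: {0,2,4,5} 4  {1,3,4,5} 4  {2,3,4,5} 6
  if 0:c drops first: 10 orders
  if 1:b drops first: 10 orders
heap linearizations: 20

20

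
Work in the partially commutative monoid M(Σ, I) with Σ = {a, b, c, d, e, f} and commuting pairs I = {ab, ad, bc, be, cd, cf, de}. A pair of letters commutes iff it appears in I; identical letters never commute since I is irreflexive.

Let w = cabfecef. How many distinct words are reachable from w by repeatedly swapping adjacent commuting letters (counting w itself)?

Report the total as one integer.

3

#0=c has no predecessor
#1=a depends on [0:c]
#2=b has no predecessor
#3=f depends on [1:a, 2:b]
#4=e depends on [3:f]
#5=c depends on [4:e]
#6=e depends on [5:c]
#7=f depends on [6:e]
sources: [0:c, 2:b]
N(rest) = Σ N(rest − s) over sources s of rest; N(one piece) = 1:
  size 1 → [7]=1
  size 2 → [6,7]=1
  size 3 → [5,6,7]=1
  size 4 → [4,5,6,7]=1
  size 5 → [3,4,5,6,7]=1
  size 6 → [1,3,4,5,6,7]=1  [2,3,4,5,6,7]=1
  first=0(c) contributes 2
  first=2(b) contributes 1
|[w]| = 3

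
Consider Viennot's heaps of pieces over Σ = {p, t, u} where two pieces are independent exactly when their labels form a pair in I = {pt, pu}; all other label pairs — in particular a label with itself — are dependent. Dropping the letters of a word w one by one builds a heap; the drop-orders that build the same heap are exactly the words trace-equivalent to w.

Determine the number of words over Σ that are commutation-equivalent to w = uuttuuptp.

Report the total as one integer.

36

drop 0:u onto floor
drop 1:u onto {0:u}
drop 2:t onto {1:u}
drop 3:t onto {2:t}
drop 4:u onto {3:t}
drop 5:u onto {4:u}
drop 6:p onto floor
drop 7:t onto {5:u}
drop 8:p onto {6:p}
ground layer = {0:u, 6:p}
drop-orders for the pieces not yet dropped (sum over which currently-grounded one goes next):
  1 to go: {7} 1  {8} 1
  2 to go: {5,7} 1  {6,8} 1  {7,8} 2
  3 to go: {4,5,7} 1  {5,7,8} 3  {6,7,8} 3
  4 to go: {3,4,5,7} 1  {4,5,7,8} 4  {5,6,7,8} 6
  5 to go: {2,3,4,5,7} 1  {3,4,5,7,8} 5  {4,5,6,7,8} 10
  6 to go: {1,2,3,4,5,7} 1  {2,3,4,5,7,8} 6  {3,4,5,6,7,8} 15
  7 to go: {0,1,2,3,4,5,7} 1  {1,2,3,4,5,7,8} 7  {2,3,4,5,6,7,8} 21
  if 0:u drops first: 28 orders
  if 6:p drops first: 8 orders
heap linearizations: 36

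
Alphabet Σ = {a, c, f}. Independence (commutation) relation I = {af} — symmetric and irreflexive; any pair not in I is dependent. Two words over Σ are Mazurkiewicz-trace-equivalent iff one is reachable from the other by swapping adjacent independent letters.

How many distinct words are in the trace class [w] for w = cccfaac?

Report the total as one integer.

0(c) covers ∅
1(c) covers 0:c
2(c) covers 1:c
3(f) covers 2:c
4(a) covers 2:c
5(a) covers 4:a
6(c) covers 3:f, 5:a
floor of heap: 0:c
completions by unplaced set U, small U first (add the entries for U minus each lowest piece of U):
  |U|=1: {6}:1
  |U|=2: {3,6}:1  {5,6}:1
  |U|=3: {3,5,6}:2  {4,5,6}:1
  |U|=4: {3,4,5,6}:3
  |U|=5: {2,3,4,5,6}:3
  start at 0(c): 3

3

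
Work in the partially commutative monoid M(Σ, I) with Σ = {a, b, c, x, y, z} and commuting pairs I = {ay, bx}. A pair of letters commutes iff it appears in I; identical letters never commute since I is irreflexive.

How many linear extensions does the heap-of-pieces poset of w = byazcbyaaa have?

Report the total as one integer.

8

drop 0:b onto floor
drop 1:y onto {0:b}
drop 2:a onto {0:b}
drop 3:z onto {1:y, 2:a}
drop 4:c onto {3:z}
drop 5:b onto {4:c}
drop 6:y onto {5:b}
drop 7:a onto {5:b}
drop 8:a onto {7:a}
drop 9:a onto {8:a}
ground layer = {0:b}
drop-orders for the pieces not yet dropped (sum over which currently-grounded one goes next):
  1 to go: {6} 1  {9} 1
  2 to go: {6,9} 2  {8,9} 1
  3 to go: {6,8,9} 3  {7,8,9} 1
  4 to go: {6,7,8,9} 4
  5 to go: {5,6,7,8,9} 4
  6 to go: {4,5,6,7,8,9} 4
  7 to go: {3,4,5,6,7,8,9} 4
  8 to go: {1,3,4,5,6,7,8,9} 4  {2,3,4,5,6,7,8,9} 4
  if 0:b drops first: 8 orders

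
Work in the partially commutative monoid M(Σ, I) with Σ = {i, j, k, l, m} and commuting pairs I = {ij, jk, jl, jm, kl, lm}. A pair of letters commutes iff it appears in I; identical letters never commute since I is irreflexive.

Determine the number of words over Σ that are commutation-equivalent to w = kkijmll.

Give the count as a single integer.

21

piece 0:k — minimal
piece 1:k rests on {0:k}
piece 2:i rests on {1:k}
piece 3:j — minimal
piece 4:m rests on {2:i}
piece 5:l rests on {2:i}
piece 6:l rests on {5:l}
minimal pieces: {0:k, 3:j}
ways to finish when only these pieces remain (= sum over removing one remaining piece with nothing left below it):
  1 left: {3}→1  {4}→1  {6}→1
  2 left: {3,4}→2  {3,6}→2  {4,6}→2  {5,6}→1
  3 left: {3,4,6}→6  {3,5,6}→3  {4,5,6}→3
  4 left: {2,4,5,6}→3  {3,4,5,6}→12
  5 left: {1,2,4,5,6}→3  {2,3,4,5,6}→15
  placing 0:k first → 18 extensions
  placing 3:j first → 3 extensions
total linear extensions = 21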